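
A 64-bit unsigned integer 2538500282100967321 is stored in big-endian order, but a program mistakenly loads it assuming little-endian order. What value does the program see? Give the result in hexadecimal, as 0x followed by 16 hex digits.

2538500282100967321 in 64-bit hexadecimal is 0x233A908E98DB6799.
Stored big-endian, the bytes at ascending addresses are 23 3A 90 8E 98 DB 67 99.
Read back as little-endian, the first byte is least significant, giving 0x9967DB988E903A23.

0x9967DB988E903A23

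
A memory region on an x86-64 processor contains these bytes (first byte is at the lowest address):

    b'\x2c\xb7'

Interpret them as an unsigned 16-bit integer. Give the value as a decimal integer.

46892

In little-endian order the low byte comes first in memory.
Reassemble most-significant byte first: B7 2C → 0xB72C.
0xB72C = 46892.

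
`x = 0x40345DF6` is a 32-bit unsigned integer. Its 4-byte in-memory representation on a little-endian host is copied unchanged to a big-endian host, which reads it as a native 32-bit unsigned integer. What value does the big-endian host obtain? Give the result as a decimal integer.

Stored little-endian, the bytes at ascending addresses are F6 5D 34 40.
Read back as big-endian, the last byte is least significant, giving 0xF65D3440.
0xF65D3440 = 4133303360.

4133303360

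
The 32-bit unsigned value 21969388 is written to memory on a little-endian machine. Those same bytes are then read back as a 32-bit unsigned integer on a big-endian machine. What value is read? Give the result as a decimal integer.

3963178753

21969388 in 32-bit hexadecimal is 0x014F39EC.
Stored little-endian, the bytes at ascending addresses are EC 39 4F 01.
Read back as big-endian, the last byte is least significant, giving 0xEC394F01.
0xEC394F01 = 3963178753.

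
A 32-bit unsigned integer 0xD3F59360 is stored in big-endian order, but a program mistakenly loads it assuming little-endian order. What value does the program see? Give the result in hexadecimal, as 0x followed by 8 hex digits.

Stored big-endian, the bytes at ascending addresses are D3 F5 93 60.
Read back as little-endian, the first byte is least significant, giving 0x6093F5D3.

0x6093F5D3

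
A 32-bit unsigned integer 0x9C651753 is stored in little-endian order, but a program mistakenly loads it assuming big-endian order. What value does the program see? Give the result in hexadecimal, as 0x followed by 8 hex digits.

0x5317659C

Stored little-endian, the bytes at ascending addresses are 53 17 65 9C.
Read back as big-endian, the last byte is least significant, giving 0x5317659C.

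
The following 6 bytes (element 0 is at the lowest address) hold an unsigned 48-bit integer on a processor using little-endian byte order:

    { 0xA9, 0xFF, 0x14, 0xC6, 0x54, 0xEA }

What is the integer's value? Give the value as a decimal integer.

257649821417385

In little-endian order the low byte comes first in memory.
Reassemble most-significant byte first: EA 54 C6 14 FF A9 → 0xEA54C614FFA9.
0xEA54C614FFA9 = 257649821417385.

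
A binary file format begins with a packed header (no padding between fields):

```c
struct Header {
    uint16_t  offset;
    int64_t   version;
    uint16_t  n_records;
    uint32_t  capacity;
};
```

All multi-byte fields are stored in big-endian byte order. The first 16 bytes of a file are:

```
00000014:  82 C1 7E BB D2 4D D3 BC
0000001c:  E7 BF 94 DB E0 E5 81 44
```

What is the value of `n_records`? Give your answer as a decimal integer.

`n_records` follows `offset` (2 B), `version` (8 B), so it starts at offset 2 + 8 = 10 and occupies 2 bytes.
Bytes at offsets 10..11: 94 DB.
Big-endian: lowest address holds the most-significant byte.
The bytes are already most-significant first: 0x94DB.
0x94DB = 38107.

38107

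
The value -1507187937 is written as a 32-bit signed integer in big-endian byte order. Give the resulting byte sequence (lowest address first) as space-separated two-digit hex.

A6 2A 23 1F

Two's complement of -1507187937 in 32 bits: 1507187937 = 0x59D5DCE1; invert → 0xA62A231E; add 1 → 0xA62A231F.
Split into bytes (most-significant first): A6 2A 23 1F.
Big-endian stores the most-significant byte at the lowest address.
So the memory order matches the most-significant-first order: A6 2A 23 1F.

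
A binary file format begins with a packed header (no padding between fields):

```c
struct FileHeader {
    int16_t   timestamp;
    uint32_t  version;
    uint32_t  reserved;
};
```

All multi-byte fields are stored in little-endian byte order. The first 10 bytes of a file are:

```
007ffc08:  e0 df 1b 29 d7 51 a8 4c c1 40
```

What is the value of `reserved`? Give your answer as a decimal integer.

`reserved` follows `timestamp` (2 B), `version` (4 B), so it starts at offset 2 + 4 = 6 and occupies 4 bytes.
Bytes at offsets 6..9: A8 4C C1 40.
Little-endian: lowest address holds the least-significant byte.
Reassemble most-significant byte first: 40 C1 4C A8 → 0x40C14CA8.
0x40C14CA8 = 1086409896.

1086409896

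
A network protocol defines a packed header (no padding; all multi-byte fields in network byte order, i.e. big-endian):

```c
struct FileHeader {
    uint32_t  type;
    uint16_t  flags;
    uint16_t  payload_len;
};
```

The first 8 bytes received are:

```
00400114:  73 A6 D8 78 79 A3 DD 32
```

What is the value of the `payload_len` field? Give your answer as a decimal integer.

`payload_len` follows `type` (4 B), `flags` (2 B), so it starts at offset 4 + 2 = 6 and occupies 2 bytes.
Bytes at offsets 6..7: DD 32.
In big-endian order the high byte comes first in memory.
The bytes are already most-significant first: 0xDD32.
0xDD32 = 56626.

56626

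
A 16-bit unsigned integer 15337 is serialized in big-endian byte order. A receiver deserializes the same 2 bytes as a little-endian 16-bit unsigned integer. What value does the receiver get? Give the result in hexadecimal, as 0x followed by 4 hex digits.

15337 in 16-bit hexadecimal is 0x3BE9.
Stored big-endian, the bytes at ascending addresses are 3B E9.
Read back as little-endian, the first byte is least significant, giving 0xE93B.

0xE93B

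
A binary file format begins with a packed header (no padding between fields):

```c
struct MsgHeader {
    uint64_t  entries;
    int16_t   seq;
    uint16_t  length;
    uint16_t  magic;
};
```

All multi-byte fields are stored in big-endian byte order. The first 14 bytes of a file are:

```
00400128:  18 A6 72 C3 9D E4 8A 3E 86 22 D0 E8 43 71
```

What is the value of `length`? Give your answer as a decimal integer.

`length` follows `entries` (8 B), `seq` (2 B), so it starts at offset 8 + 2 = 10 and occupies 2 bytes.
Bytes at offsets 10..11: D0 E8.
In big-endian order the high byte comes first in memory.
The bytes are already most-significant first: 0xD0E8.
0xD0E8 = 53480.

53480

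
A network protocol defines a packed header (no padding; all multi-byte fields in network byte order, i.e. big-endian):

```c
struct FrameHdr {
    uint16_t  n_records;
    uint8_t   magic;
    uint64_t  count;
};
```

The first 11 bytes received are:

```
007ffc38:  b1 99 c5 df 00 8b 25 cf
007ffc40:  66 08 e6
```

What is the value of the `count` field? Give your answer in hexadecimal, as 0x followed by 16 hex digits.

0xDF008B25CF6608E6

`count` follows `n_records` (2 B), `magic` (1 B), so it starts at offset 2 + 1 = 3 and occupies 8 bytes.
Bytes at offsets 3..10: DF 00 8B 25 CF 66 08 E6.
Big-endian: lowest address holds the most-significant byte.
The bytes are already most-significant first: 0xDF008B25CF6608E6.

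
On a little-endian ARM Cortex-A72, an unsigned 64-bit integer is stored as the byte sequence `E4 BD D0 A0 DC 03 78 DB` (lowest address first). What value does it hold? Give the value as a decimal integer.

15814394337637219812

Little-endian stores the least-significant byte at the lowest address.
Reassemble most-significant byte first: DB 78 03 DC A0 D0 BD E4 → 0xDB7803DCA0D0BDE4.
0xDB7803DCA0D0BDE4 = 15814394337637219812.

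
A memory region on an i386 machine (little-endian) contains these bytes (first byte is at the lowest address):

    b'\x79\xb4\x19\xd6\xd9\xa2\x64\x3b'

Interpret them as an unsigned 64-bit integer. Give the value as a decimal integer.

4279724602392425593

In little-endian order the low byte comes first in memory.
Reassemble most-significant byte first: 3B 64 A2 D9 D6 19 B4 79 → 0x3B64A2D9D619B479.
0x3B64A2D9D619B479 = 4279724602392425593.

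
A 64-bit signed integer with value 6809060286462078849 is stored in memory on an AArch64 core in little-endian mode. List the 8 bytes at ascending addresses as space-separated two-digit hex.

6809060286462078849 in hexadecimal, padded to 64 bits, is 0x5E7EA4412CCAAF81.
Split into bytes (most-significant first): 5E 7E A4 41 2C CA AF 81.
Little-endian: lowest address holds the least-significant byte.
So at ascending addresses the bytes are 81 AF CA 2C 41 A4 7E 5E.

81 AF CA 2C 41 A4 7E 5E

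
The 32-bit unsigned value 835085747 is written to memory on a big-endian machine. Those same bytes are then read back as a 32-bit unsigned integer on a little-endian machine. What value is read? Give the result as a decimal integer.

3009791537

835085747 in 32-bit hexadecimal is 0x31C665B3.
Stored big-endian, the bytes at ascending addresses are 31 C6 65 B3.
Read back as little-endian, the first byte is least significant, giving 0xB365C631.
0xB365C631 = 3009791537.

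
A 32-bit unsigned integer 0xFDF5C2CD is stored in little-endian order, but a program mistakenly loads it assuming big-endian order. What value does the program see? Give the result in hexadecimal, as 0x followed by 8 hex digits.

Stored little-endian, the bytes at ascending addresses are CD C2 F5 FD.
Read back as big-endian, the last byte is least significant, giving 0xCDC2F5FD.

0xCDC2F5FD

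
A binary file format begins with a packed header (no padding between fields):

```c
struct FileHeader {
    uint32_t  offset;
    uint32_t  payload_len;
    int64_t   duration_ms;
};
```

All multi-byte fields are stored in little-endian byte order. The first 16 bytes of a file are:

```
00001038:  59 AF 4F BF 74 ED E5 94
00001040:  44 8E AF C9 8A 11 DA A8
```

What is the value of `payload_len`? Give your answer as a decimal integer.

`payload_len` follows `offset` (4 bytes), so it starts at byte offset 4 and occupies 4 bytes.
Bytes at offsets 4..7: 74 ED E5 94.
In little-endian order the low byte comes first in memory.
Reassemble most-significant byte first: 94 E5 ED 74 → 0x94E5ED74.
0x94E5ED74 = 2498096500.

2498096500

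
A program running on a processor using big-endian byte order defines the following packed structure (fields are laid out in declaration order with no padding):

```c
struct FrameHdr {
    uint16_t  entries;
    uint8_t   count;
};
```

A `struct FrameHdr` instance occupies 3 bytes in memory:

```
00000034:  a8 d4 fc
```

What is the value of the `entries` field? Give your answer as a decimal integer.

43220

`entries` is the first field, at byte offset 0, occupying 2 bytes.
Bytes at offsets 0..1: A8 D4.
Big-endian stores the most-significant byte at the lowest address.
The bytes are already most-significant first: 0xA8D4.
0xA8D4 = 43220.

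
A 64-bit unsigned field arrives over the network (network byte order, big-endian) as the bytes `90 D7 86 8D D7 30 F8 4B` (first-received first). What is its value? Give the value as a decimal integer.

Big-endian: lowest address holds the most-significant byte.
The bytes are already most-significant first: 0x90D7868DD730F84B.
0x90D7868DD730F84B = 10436958605213235275.

10436958605213235275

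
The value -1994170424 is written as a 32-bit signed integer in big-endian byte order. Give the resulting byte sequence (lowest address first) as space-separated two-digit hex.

89 23 5F C8

Two's complement of -1994170424 in 32 bits: 1994170424 = 0x76DCA038; invert → 0x89235FC7; add 1 → 0x89235FC8.
Split into bytes (most-significant first): 89 23 5F C8.
Big-endian: lowest address holds the most-significant byte.
So the memory order matches the most-significant-first order: 89 23 5F C8.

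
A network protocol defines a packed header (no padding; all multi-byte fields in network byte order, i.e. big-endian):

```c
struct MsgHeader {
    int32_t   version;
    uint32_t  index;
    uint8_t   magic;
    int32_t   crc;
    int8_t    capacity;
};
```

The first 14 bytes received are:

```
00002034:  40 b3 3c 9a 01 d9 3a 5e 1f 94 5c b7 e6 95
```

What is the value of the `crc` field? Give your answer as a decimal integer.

`crc` follows `version` (4 B), `index` (4 B), `magic` (1 B), so it starts at offset 4 + 4 + 1 = 9 and occupies 4 bytes.
Bytes at offsets 9..12: 94 5C B7 E6.
Big-endian: lowest address holds the most-significant byte.
The bytes are already most-significant first: 0x945CB7E6.
Top bit is set, so as a signed 32-bit value this is 0x945CB7E6 − 2^32 = -1805862938.

-1805862938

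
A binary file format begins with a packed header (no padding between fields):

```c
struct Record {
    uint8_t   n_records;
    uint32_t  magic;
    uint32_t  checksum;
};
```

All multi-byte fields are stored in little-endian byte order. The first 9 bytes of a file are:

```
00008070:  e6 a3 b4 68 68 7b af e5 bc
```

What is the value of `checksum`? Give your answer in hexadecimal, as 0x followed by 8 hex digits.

`checksum` follows `n_records` (1 B), `magic` (4 B), so it starts at offset 1 + 4 = 5 and occupies 4 bytes.
Bytes at offsets 5..8: 7B AF E5 BC.
Little-endian stores the least-significant byte at the lowest address.
Reassemble most-significant byte first: BC E5 AF 7B → 0xBCE5AF7B.

0xBCE5AF7B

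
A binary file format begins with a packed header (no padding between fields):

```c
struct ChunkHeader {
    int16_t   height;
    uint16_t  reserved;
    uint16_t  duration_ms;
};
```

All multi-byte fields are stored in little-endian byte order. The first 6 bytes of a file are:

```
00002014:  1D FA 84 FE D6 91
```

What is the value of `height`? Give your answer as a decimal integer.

-1507

`height` is the first field, at byte offset 0, occupying 2 bytes.
Bytes at offsets 0..1: 1D FA.
In little-endian order the low byte comes first in memory.
Reassemble most-significant byte first: FA 1D → 0xFA1D.
Top bit is set, so as a signed 16-bit value this is 0xFA1D − 2^16 = -1507.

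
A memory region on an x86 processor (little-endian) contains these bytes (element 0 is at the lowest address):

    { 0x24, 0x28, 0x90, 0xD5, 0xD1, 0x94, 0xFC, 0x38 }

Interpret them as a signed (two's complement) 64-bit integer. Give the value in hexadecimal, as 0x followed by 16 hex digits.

0x38FC94D1D5902824

Little-endian: lowest address holds the least-significant byte.
Reassemble most-significant byte first: 38 FC 94 D1 D5 90 28 24 → 0x38FC94D1D5902824.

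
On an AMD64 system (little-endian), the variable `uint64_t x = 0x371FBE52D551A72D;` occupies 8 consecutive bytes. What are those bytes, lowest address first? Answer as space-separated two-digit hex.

2D A7 51 D5 52 BE 1F 37

Split into bytes (most-significant first): 37 1F BE 52 D5 51 A7 2D.
Little-endian: lowest address holds the least-significant byte.
So at ascending addresses the bytes are 2D A7 51 D5 52 BE 1F 37.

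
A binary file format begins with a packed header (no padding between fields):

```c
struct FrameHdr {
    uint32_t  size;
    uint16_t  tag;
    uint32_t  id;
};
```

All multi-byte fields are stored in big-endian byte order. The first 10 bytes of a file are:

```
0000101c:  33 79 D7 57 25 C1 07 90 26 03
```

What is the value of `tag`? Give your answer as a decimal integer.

9665

`tag` follows `size` (4 bytes), so it starts at byte offset 4 and occupies 2 bytes.
Bytes at offsets 4..5: 25 C1.
In big-endian order the high byte comes first in memory.
The bytes are already most-significant first: 0x25C1.
0x25C1 = 9665.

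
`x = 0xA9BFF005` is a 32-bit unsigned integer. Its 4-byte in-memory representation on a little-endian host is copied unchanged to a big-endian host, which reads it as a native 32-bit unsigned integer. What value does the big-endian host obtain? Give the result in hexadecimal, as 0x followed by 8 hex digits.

0x05F0BFA9

Stored little-endian, the bytes at ascending addresses are 05 F0 BF A9.
Read back as big-endian, the last byte is least significant, giving 0x05F0BFA9.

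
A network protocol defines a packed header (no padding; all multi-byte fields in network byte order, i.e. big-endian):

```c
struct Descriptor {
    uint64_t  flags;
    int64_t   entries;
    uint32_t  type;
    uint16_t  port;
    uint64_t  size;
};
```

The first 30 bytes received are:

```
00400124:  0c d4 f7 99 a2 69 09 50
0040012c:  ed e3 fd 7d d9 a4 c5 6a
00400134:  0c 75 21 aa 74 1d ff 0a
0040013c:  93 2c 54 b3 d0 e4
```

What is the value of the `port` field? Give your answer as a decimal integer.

29725

`port` follows `flags` (8 B), `entries` (8 B), `type` (4 B), so it starts at offset 8 + 8 + 4 = 20 and occupies 2 bytes.
Bytes at offsets 20..21: 74 1D.
Big-endian stores the most-significant byte at the lowest address.
The bytes are already most-significant first: 0x741D.
0x741D = 29725.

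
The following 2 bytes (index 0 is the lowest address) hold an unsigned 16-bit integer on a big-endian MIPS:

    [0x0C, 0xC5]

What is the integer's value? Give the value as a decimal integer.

3269

Big-endian stores the most-significant byte at the lowest address.
The bytes are already most-significant first: 0x0CC5.
0x0CC5 = 3269.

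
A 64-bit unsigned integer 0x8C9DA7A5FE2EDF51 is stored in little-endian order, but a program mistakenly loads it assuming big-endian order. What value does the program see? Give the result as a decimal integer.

5899485708114435468

Stored little-endian, the bytes at ascending addresses are 51 DF 2E FE A5 A7 9D 8C.
Read back as big-endian, the last byte is least significant, giving 0x51DF2EFEA5A79D8C.
0x51DF2EFEA5A79D8C = 5899485708114435468.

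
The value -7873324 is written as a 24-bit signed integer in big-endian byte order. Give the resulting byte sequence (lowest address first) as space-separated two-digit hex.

87 DC D4

Two's complement of -7873324 in 24 bits: 7873324 = 0x78232C; invert → 0x87DCD3; add 1 → 0x87DCD4.
Split into bytes (most-significant first): 87 DC D4.
In big-endian order the high byte comes first in memory.
So the memory order matches the most-significant-first order: 87 DC D4.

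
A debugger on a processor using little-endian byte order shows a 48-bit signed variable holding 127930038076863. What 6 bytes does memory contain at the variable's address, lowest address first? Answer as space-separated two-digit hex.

127930038076863 in hexadecimal, padded to 48 bits, is 0x745A0879C5BF.
Split into bytes (most-significant first): 74 5A 08 79 C5 BF.
In little-endian order the low byte comes first in memory.
So at ascending addresses the bytes are BF C5 79 08 5A 74.

BF C5 79 08 5A 74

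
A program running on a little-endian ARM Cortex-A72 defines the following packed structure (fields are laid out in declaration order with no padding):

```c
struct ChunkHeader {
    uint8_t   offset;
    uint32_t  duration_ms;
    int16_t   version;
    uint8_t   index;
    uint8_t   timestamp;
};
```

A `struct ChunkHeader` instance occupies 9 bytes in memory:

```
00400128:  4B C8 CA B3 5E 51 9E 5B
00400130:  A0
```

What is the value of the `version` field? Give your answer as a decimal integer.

-25007

`version` follows `offset` (1 B), `duration_ms` (4 B), so it starts at offset 1 + 4 = 5 and occupies 2 bytes.
Bytes at offsets 5..6: 51 9E.
Little-endian: lowest address holds the least-significant byte.
Reassemble most-significant byte first: 9E 51 → 0x9E51.
Top bit is set, so as a signed 16-bit value this is 0x9E51 − 2^16 = -25007.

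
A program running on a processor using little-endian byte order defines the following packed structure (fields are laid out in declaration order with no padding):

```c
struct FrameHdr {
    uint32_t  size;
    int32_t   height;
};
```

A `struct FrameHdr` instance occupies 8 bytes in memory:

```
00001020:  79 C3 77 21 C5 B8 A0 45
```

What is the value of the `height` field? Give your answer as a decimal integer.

1168160965

`height` follows `size` (4 bytes), so it starts at byte offset 4 and occupies 4 bytes.
Bytes at offsets 4..7: C5 B8 A0 45.
Little-endian: lowest address holds the least-significant byte.
Reassemble most-significant byte first: 45 A0 B8 C5 → 0x45A0B8C5.
0x45A0B8C5 = 1168160965.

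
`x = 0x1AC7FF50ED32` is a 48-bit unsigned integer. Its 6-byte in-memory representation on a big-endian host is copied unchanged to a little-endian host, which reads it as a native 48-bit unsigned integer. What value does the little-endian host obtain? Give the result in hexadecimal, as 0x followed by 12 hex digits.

0x32ED50FFC71A

Stored big-endian, the bytes at ascending addresses are 1A C7 FF 50 ED 32.
Read back as little-endian, the first byte is least significant, giving 0x32ED50FFC71A.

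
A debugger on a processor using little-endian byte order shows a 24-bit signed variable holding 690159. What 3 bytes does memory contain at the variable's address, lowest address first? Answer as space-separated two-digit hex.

690159 in hexadecimal, padded to 24 bits, is 0x0A87EF.
Split into bytes (most-significant first): 0A 87 EF.
Little-endian: lowest address holds the least-significant byte.
So at ascending addresses the bytes are EF 87 0A.

EF 87 0A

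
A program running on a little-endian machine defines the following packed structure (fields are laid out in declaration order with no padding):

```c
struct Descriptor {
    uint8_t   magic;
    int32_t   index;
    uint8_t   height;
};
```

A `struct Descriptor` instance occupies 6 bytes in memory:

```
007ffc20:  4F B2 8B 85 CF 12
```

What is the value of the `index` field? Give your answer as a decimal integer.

`index` follows `magic` (1 byte), so it starts at byte offset 1 and occupies 4 bytes.
Bytes at offsets 1..4: B2 8B 85 CF.
Little-endian: lowest address holds the least-significant byte.
Reassemble most-significant byte first: CF 85 8B B2 → 0xCF858BB2.
Top bit is set, so as a signed 32-bit value this is 0xCF858BB2 − 2^32 = -813331534.

-813331534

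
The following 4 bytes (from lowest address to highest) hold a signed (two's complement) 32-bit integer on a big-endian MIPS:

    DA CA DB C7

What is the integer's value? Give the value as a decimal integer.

In big-endian order the high byte comes first in memory.
The bytes are already most-significant first: 0xDACADBC7.
Top bit is set, so as a signed 32-bit value this is 0xDACADBC7 − 2^32 = -624239673.

-624239673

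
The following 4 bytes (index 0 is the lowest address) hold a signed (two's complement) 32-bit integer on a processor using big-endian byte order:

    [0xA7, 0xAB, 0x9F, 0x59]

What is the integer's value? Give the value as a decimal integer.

Big-endian stores the most-significant byte at the lowest address.
The bytes are already most-significant first: 0xA7AB9F59.
Top bit is set, so as a signed 32-bit value this is 0xA7AB9F59 − 2^32 = -1481924775.

-1481924775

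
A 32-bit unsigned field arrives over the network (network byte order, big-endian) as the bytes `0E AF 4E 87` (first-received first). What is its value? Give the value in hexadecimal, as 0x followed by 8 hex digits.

In big-endian order the high byte comes first in memory.
The bytes are already most-significant first: 0x0EAF4E87.

0x0EAF4E87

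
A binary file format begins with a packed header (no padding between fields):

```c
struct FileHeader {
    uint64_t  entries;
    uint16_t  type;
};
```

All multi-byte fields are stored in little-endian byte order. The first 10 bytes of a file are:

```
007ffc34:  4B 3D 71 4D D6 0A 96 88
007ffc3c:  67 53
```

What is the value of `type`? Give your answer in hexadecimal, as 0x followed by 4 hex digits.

`type` follows `entries` (8 bytes), so it starts at byte offset 8 and occupies 2 bytes.
Bytes at offsets 8..9: 67 53.
Little-endian stores the least-significant byte at the lowest address.
Reassemble most-significant byte first: 53 67 → 0x5367.

0x5367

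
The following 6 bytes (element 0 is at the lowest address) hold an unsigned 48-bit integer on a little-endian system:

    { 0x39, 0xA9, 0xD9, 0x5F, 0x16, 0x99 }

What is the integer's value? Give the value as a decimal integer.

168321376430393

In little-endian order the low byte comes first in memory.
Reassemble most-significant byte first: 99 16 5F D9 A9 39 → 0x99165FD9A939.
0x99165FD9A939 = 168321376430393.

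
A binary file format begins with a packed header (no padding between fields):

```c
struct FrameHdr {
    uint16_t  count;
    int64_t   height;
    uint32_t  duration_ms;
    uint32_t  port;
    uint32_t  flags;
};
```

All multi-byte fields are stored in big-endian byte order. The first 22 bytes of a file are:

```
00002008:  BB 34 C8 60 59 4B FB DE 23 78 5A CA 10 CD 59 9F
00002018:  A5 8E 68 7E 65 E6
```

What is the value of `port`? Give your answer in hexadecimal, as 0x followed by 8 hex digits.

`port` follows `count` (2 B), `height` (8 B), `duration_ms` (4 B), so it starts at offset 2 + 8 + 4 = 14 and occupies 4 bytes.
Bytes at offsets 14..17: 59 9F A5 8E.
Big-endian stores the most-significant byte at the lowest address.
The bytes are already most-significant first: 0x599FA58E.

0x599FA58E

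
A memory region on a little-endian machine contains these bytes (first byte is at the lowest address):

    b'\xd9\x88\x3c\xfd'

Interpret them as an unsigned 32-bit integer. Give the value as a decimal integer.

In little-endian order the low byte comes first in memory.
Reassemble most-significant byte first: FD 3C 88 D9 → 0xFD3C88D9.
0xFD3C88D9 = 4248602841.

4248602841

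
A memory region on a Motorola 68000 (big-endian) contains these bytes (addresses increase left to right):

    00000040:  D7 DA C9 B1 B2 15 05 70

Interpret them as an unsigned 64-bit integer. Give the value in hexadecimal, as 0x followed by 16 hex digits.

Big-endian stores the most-significant byte at the lowest address.
The bytes are already most-significant first: 0xD7DAC9B1B2150570.

0xD7DAC9B1B2150570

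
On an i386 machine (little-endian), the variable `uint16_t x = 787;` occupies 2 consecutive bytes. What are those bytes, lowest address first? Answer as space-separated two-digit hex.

13 03

787 in hexadecimal, padded to 16 bits, is 0x0313.
Split into bytes (most-significant first): 03 13.
Little-endian: lowest address holds the least-significant byte.
So at ascending addresses the bytes are 13 03.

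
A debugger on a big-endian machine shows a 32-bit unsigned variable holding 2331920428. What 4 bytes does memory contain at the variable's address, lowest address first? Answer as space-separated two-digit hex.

8A FE 48 2C

2331920428 in hexadecimal, padded to 32 bits, is 0x8AFE482C.
Split into bytes (most-significant first): 8A FE 48 2C.
Big-endian: lowest address holds the most-significant byte.
So the memory order matches the most-significant-first order: 8A FE 48 2C.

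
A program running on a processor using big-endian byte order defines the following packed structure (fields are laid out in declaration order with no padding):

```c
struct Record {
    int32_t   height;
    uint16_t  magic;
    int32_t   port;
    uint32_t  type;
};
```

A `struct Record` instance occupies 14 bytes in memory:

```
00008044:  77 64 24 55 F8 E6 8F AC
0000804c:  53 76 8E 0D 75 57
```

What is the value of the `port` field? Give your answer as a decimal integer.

`port` follows `height` (4 B), `magic` (2 B), so it starts at offset 4 + 2 = 6 and occupies 4 bytes.
Bytes at offsets 6..9: 8F AC 53 76.
Big-endian stores the most-significant byte at the lowest address.
The bytes are already most-significant first: 0x8FAC5376.
Top bit is set, so as a signed 32-bit value this is 0x8FAC5376 − 2^32 = -1884531850.

-1884531850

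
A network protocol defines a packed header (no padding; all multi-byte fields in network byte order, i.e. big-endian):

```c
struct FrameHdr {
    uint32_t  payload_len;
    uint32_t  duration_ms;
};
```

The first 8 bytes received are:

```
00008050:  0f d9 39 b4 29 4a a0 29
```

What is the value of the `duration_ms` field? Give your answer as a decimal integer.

`duration_ms` follows `payload_len` (4 bytes), so it starts at byte offset 4 and occupies 4 bytes.
Bytes at offsets 4..7: 29 4A A0 29.
Big-endian: lowest address holds the most-significant byte.
The bytes are already most-significant first: 0x294AA029.
0x294AA029 = 692756521.

692756521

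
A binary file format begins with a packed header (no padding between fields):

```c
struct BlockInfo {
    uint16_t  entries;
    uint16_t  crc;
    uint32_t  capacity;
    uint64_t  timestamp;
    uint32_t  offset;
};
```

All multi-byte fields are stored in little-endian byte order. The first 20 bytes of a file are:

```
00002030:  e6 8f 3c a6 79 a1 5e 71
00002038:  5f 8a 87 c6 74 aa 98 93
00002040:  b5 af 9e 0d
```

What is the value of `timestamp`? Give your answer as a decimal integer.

`timestamp` follows `entries` (2 B), `crc` (2 B), `capacity` (4 B), so it starts at offset 2 + 2 + 4 = 8 and occupies 8 bytes.
Bytes at offsets 8..15: 5F 8A 87 C6 74 AA 98 93.
Little-endian: lowest address holds the least-significant byte.
Reassemble most-significant byte first: 93 98 AA 74 C6 87 8A 5F → 0x9398AA74C6878A5F.
0x9398AA74C6878A5F = 10635437938559126111.

10635437938559126111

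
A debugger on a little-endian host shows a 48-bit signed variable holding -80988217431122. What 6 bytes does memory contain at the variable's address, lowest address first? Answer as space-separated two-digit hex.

AE AB 11 76 57 B6

Two's complement of -80988217431122 in 48 bits: 80988217431122 = 0x49A889EE5452; invert → 0xB6577611ABAD; add 1 → 0xB6577611ABAE.
Split into bytes (most-significant first): B6 57 76 11 AB AE.
Little-endian: lowest address holds the least-significant byte.
So at ascending addresses the bytes are AE AB 11 76 57 B6.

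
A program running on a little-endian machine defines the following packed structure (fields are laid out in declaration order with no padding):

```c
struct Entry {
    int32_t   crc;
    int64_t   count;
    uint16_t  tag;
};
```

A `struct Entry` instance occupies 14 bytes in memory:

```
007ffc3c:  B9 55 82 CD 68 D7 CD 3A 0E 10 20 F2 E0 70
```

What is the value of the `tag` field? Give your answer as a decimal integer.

28896

`tag` follows `crc` (4 B), `count` (8 B), so it starts at offset 4 + 8 = 12 and occupies 2 bytes.
Bytes at offsets 12..13: E0 70.
In little-endian order the low byte comes first in memory.
Reassemble most-significant byte first: 70 E0 → 0x70E0.
0x70E0 = 28896.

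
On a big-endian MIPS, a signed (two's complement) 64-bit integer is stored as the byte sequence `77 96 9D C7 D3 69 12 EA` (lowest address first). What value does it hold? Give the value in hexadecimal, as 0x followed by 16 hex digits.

0x77969DC7D36912EA

Big-endian stores the most-significant byte at the lowest address.
The bytes are already most-significant first: 0x77969DC7D36912EA.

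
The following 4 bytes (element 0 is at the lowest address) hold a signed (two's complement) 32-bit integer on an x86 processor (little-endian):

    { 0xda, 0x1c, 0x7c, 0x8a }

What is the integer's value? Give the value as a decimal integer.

-1971577638

In little-endian order the low byte comes first in memory.
Reassemble most-significant byte first: 8A 7C 1C DA → 0x8A7C1CDA.
Top bit is set, so as a signed 32-bit value this is 0x8A7C1CDA − 2^32 = -1971577638.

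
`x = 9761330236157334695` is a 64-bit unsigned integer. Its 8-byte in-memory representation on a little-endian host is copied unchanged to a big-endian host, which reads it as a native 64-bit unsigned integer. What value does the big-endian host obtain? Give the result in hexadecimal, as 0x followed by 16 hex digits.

0xA71470CD21367787

9761330236157334695 in 64-bit hexadecimal is 0x87773621CD7014A7.
Stored little-endian, the bytes at ascending addresses are A7 14 70 CD 21 36 77 87.
Read back as big-endian, the last byte is least significant, giving 0xA71470CD21367787.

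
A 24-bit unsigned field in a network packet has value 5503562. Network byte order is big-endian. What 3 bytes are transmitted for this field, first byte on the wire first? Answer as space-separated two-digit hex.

53 FA 4A

5503562 in hexadecimal, padded to 24 bits, is 0x53FA4A.
Split into bytes (most-significant first): 53 FA 4A.
Big-endian stores the most-significant byte at the lowest address.
So the memory order matches the most-significant-first order: 53 FA 4A.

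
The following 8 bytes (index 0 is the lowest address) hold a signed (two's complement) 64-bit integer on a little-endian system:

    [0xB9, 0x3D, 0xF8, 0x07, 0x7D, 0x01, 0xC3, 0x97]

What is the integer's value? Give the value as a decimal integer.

-7511158117007606343

Little-endian stores the least-significant byte at the lowest address.
Reassemble most-significant byte first: 97 C3 01 7D 07 F8 3D B9 → 0x97C3017D07F83DB9.
Top bit is set, so as a signed 64-bit value this is 0x97C3017D07F83DB9 − 2^64 = -7511158117007606343.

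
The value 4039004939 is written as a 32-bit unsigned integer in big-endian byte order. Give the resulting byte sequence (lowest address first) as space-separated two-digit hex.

4039004939 in hexadecimal, padded to 32 bits, is 0xF0BE530B.
Split into bytes (most-significant first): F0 BE 53 0B.
Big-endian: lowest address holds the most-significant byte.
So the memory order matches the most-significant-first order: F0 BE 53 0B.

F0 BE 53 0B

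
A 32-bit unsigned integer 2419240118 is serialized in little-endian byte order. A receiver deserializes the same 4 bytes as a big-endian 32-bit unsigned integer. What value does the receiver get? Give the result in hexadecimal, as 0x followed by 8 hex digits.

2419240118 in 32-bit hexadecimal is 0x9032ACB6.
Stored little-endian, the bytes at ascending addresses are B6 AC 32 90.
Read back as big-endian, the last byte is least significant, giving 0xB6AC3290.

0xB6AC3290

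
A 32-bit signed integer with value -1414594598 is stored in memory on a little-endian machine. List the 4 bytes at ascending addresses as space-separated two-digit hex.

DA FF AE AB

Two's complement of -1414594598 in 32 bits: 1414594598 = 0x54510026; invert → 0xABAEFFD9; add 1 → 0xABAEFFDA.
Split into bytes (most-significant first): AB AE FF DA.
Little-endian: lowest address holds the least-significant byte.
So at ascending addresses the bytes are DA FF AE AB.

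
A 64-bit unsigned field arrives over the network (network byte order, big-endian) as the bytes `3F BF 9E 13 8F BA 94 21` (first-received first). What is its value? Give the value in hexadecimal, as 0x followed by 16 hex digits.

0x3FBF9E138FBA9421

In big-endian order the high byte comes first in memory.
The bytes are already most-significant first: 0x3FBF9E138FBA9421.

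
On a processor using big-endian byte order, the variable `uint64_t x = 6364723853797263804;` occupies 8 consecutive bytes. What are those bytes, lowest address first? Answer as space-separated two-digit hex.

6364723853797263804 in hexadecimal, padded to 64 bits, is 0x58540A9F8F0A89BC.
Split into bytes (most-significant first): 58 54 0A 9F 8F 0A 89 BC.
In big-endian order the high byte comes first in memory.
So the memory order matches the most-significant-first order: 58 54 0A 9F 8F 0A 89 BC.

58 54 0A 9F 8F 0A 89 BC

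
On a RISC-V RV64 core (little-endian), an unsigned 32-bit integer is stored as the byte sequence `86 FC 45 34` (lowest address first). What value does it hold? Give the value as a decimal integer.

Little-endian stores the least-significant byte at the lowest address.
Reassemble most-significant byte first: 34 45 FC 86 → 0x3445FC86.
0x3445FC86 = 877001862.

877001862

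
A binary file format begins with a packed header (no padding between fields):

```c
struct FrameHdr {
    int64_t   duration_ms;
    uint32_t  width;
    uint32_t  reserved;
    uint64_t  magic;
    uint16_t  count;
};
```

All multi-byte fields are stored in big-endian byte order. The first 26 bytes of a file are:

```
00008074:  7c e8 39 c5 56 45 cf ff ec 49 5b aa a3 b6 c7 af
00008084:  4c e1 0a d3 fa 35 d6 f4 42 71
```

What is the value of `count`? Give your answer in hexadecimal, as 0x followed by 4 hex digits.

0x4271

`count` follows `duration_ms` (8 B), `width` (4 B), `reserved` (4 B), `magic` (8 B), so it starts at offset 8 + 4 + 4 + 8 = 24 and occupies 2 bytes.
Bytes at offsets 24..25: 42 71.
Big-endian stores the most-significant byte at the lowest address.
The bytes are already most-significant first: 0x4271.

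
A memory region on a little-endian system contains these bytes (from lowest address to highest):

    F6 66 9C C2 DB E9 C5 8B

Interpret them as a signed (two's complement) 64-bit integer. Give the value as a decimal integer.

Little-endian: lowest address holds the least-significant byte.
Reassemble most-significant byte first: 8B C5 E9 DB C2 9C 66 F6 → 0x8BC5E9DBC29C66F6.
Top bit is set, so as a signed 64-bit value this is 0x8BC5E9DBC29C66F6 − 2^64 = -8375030801953429770.

-8375030801953429770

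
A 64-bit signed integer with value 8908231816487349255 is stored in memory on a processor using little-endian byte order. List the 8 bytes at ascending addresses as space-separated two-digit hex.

07 AC 8F A6 A3 65 A0 7B

8908231816487349255 in hexadecimal, padded to 64 bits, is 0x7BA065A3A68FAC07.
Split into bytes (most-significant first): 7B A0 65 A3 A6 8F AC 07.
In little-endian order the low byte comes first in memory.
So at ascending addresses the bytes are 07 AC 8F A6 A3 65 A0 7B.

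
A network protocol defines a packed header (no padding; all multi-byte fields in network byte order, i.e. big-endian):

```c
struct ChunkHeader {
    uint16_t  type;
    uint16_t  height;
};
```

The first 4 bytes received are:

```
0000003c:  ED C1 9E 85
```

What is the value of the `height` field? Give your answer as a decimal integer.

`height` follows `type` (2 bytes), so it starts at byte offset 2 and occupies 2 bytes.
Bytes at offsets 2..3: 9E 85.
In big-endian order the high byte comes first in memory.
The bytes are already most-significant first: 0x9E85.
0x9E85 = 40581.

40581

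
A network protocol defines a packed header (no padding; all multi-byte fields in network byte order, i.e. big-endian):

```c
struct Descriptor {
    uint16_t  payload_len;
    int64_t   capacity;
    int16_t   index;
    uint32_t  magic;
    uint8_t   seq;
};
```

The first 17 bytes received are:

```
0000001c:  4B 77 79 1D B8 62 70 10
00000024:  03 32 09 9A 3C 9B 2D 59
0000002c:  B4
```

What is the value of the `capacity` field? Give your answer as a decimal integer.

8727334385840292658

`capacity` follows `payload_len` (2 bytes), so it starts at byte offset 2 and occupies 8 bytes.
Bytes at offsets 2..9: 79 1D B8 62 70 10 03 32.
In big-endian order the high byte comes first in memory.
The bytes are already most-significant first: 0x791DB86270100332.
0x791DB86270100332 = 8727334385840292658.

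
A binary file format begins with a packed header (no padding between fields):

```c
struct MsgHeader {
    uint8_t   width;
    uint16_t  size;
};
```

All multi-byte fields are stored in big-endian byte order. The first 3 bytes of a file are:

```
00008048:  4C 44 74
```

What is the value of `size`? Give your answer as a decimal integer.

17524

`size` follows `width` (1 byte), so it starts at byte offset 1 and occupies 2 bytes.
Bytes at offsets 1..2: 44 74.
Big-endian stores the most-significant byte at the lowest address.
The bytes are already most-significant first: 0x4474.
0x4474 = 17524.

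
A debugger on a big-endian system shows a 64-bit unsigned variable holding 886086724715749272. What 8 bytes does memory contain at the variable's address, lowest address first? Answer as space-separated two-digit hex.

886086724715749272 in hexadecimal, padded to 64 bits, is 0x0C4C032E72DF1F98.
Split into bytes (most-significant first): 0C 4C 03 2E 72 DF 1F 98.
Big-endian: lowest address holds the most-significant byte.
So the memory order matches the most-significant-first order: 0C 4C 03 2E 72 DF 1F 98.

0C 4C 03 2E 72 DF 1F 98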